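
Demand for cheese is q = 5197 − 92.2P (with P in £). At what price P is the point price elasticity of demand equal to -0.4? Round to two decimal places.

Ed = −92.2P/(5197 − 92.2P). Set this equal to -0.4:
92.2P = 0.4·(5197 − 92.2P) ⇒ 92.2P(1 + 0.4) = 0.4·5197
P = 0.4·5197 / (92.2·1.4) = 16.1047…

16.10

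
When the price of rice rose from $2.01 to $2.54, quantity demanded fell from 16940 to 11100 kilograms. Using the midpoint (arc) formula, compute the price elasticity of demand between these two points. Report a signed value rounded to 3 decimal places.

%ΔQ = (11100 − 16940) / [(16940 + 11100)/2] = -5840/14020 = -0.416547…
%ΔP = (2.54 − 2.01) / [(2.01 + 2.54)/2] = 0.53/2.275 = 0.232967…
Arc Ed = %ΔQ / %ΔP = (-5840/14020) / (0.53/2.275) = -1.78801…

-1.788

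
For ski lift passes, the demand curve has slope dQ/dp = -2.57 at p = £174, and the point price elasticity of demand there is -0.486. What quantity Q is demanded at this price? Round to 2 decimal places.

920.12

Ed = (dQ/dp)·(p/Q) ⇒ Q = (dQ/dp)·p/Ed = (-2.57)·174/(-0.486) = 920.1234…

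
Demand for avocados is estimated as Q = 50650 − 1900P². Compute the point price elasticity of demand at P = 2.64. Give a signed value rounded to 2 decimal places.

dQ/dP = −2·1900·P = -10032. At P = 2.64, Q = 37407.76.
Ed = (dQ/dP)·(P/Q) = (-10032) × (2.64/37407.76) = -0.7079…

-0.71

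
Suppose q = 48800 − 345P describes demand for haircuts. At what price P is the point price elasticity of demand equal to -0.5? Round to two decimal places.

47.15

Ed = −345P/(48800 − 345P). Set this equal to -0.5:
345P = 0.5·(48800 − 345P) ⇒ 345P(1 + 0.5) = 0.5·48800
P = 0.5·48800 / (345·1.5) = 47.1497…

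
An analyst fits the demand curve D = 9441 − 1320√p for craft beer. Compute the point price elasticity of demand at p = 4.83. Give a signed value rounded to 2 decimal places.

-0.22

dD/dp = −1320/(2√p) = -300.31. At p = 4.83, D = 6540.
Ed = (dD/dp)·(p/D) = (-300.31) × (4.83/6540) = -0.2217…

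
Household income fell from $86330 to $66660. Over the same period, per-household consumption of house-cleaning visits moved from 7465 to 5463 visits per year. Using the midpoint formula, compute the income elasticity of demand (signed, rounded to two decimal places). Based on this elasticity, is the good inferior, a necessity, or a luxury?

1.20; luxury

%ΔQ = (5463 − 7465)/[( 7465 + 5463)/2] = -2002/6464 = -0.309715…
%ΔIncome = (66660 − 86330)/[( 86330 + 66660)/2] = -19670/76495 = -0.257140…
E_income = (-2002/6464) / (-19670/76495) = 1.2044…
E_income > 1 ⇒ normal good, luxury.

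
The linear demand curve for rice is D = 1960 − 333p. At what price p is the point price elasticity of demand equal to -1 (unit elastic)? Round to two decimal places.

Ed = −333p/(1960 − 333p). Set this equal to -1:
333p = 1·(1960 − 333p) ⇒ 333p(1 + 1) = 1·1960
p = 1·1960 / (333·2) = 2.9429…

2.94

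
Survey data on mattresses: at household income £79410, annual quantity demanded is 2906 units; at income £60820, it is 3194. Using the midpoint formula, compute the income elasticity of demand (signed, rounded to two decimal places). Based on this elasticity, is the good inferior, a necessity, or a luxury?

-0.36; inferior

%ΔQ = (3194 − 2906)/[( 2906 + 3194)/2] = 288/3050 = 0.094426…
%ΔIncome = (60820 − 79410)/[( 79410 + 60820)/2] = -18590/70115 = -0.265135…
E_income = (288/3050) / (-18590/70115) = -0.3561…
E_income < 0 ⇒ inferior good.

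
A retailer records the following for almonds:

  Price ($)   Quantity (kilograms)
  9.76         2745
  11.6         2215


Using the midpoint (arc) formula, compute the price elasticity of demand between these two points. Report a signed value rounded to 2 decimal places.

-1.24

%ΔQ = (2215 − 2745) / [(2745 + 2215)/2] = -530/2480 = -0.213709…
%ΔP = (11.6 − 9.76) / [(9.76 + 11.6)/2] = 1.84/10.68 = 0.172284…
Arc Ed = %ΔQ / %ΔP = (-530/2480) / (1.84/10.68) = -1.2404…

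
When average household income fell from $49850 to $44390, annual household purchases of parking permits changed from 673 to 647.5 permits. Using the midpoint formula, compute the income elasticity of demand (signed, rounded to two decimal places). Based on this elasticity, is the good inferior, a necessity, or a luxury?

%ΔQ = (647.5 − 673)/[( 673 + 647.5)/2] = -25.5/660.25 = -0.038621…
%ΔIncome = (44390 − 49850)/[( 49850 + 44390)/2] = -5460/47120 = -0.115874…
E_income = (-25.5/660.25) / (-5460/47120) = 0.3333…
0 < E_income < 1 ⇒ normal good, necessity.

0.33; necessity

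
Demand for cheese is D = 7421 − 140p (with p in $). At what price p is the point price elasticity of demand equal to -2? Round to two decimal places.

35.34

Ed = −140p/(7421 − 140p). Set this equal to -2:
140p = 2·(7421 − 140p) ⇒ 140p(1 + 2) = 2·7421
p = 2·7421 / (140·3) = 35.3380…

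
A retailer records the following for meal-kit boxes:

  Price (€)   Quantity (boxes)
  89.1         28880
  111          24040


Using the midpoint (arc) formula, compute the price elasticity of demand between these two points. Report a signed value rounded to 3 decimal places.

-0.836

%ΔQ = (24040 − 28880) / [(28880 + 24040)/2] = -4840/26460 = -0.182917…
%ΔP = (111 − 89.1) / [(89.1 + 111)/2] = 21.9/100.05 = 0.218890…
Arc Ed = %ΔQ / %ΔP = (-4840/26460) / (21.9/100.05) = -0.83565…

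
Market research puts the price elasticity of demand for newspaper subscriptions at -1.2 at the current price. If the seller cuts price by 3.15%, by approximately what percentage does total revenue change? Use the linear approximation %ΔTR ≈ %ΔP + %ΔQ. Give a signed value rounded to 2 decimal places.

%ΔQ ≈ Ed × %ΔP = (-1.2) × (-3.15%) = +3.7800%
%ΔTR ≈ %ΔP + %ΔQ = (-3.15%) + (+3.7800%) = +0.6300%

+0.63%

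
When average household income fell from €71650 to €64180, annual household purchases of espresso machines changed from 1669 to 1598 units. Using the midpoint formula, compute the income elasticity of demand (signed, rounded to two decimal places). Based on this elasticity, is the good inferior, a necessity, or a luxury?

0.40; necessity

%ΔQ = (1598 − 1669)/[( 1669 + 1598)/2] = -71/1633.5 = -0.043464…
%ΔIncome = (64180 − 71650)/[( 71650 + 64180)/2] = -7470/67915 = -0.109990…
E_income = (-71/1633.5) / (-7470/67915) = 0.3951…
0 < E_income < 1 ⇒ normal good, necessity.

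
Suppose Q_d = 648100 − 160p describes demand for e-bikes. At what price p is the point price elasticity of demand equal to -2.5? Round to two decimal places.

2893.30

Ed = −160p/(648100 − 160p). Set this equal to -2.5:
160p = 2.5·(648100 − 160p) ⇒ 160p(1 + 2.5) = 2.5·648100
p = 2.5·648100 / (160·3.5) = 2893.3035…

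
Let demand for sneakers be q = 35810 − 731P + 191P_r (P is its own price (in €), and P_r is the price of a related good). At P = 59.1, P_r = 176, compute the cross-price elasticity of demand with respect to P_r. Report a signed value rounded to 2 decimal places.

1.28

At the given values, q = 35810 − 731(59.1) + 191(176) = 26223.9.
∂q/∂P_r = 191.
E = (191) × (176/26223.9) = 1.2818…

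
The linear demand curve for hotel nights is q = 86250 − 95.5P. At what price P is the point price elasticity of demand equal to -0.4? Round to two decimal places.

258.04

Ed = −95.5P/(86250 − 95.5P). Set this equal to -0.4:
95.5P = 0.4·(86250 − 95.5P) ⇒ 95.5P(1 + 0.4) = 0.4·86250
P = 0.4·86250 / (95.5·1.4) = 258.0403…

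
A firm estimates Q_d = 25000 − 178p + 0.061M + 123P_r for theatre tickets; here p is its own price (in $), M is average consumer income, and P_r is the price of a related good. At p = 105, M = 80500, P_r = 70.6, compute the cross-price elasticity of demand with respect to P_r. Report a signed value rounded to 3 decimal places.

0.436

At the given values, Q_d = 25000 − 178(105) + 0.061(80500) + 123(70.6) = 19904.3.
∂Q_d/∂P_r = 123.
E = (123) × (70.6/19904.3) = 0.43627…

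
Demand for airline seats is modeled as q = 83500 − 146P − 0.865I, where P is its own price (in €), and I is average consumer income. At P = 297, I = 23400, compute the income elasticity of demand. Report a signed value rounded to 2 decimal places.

-1.02

At the given values, q = 83500 − 146(297) − 0.865(23400) = 19897.
∂q/∂I = -0.865.
E = (-0.865) × (23400/19897) = -1.0172…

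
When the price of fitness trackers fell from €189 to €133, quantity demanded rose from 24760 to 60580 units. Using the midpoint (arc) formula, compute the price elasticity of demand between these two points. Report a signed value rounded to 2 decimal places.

-2.41

%ΔQ = (60580 − 24760) / [(24760 + 60580)/2] = 35820/42670 = 0.839465…
%ΔP = (133 − 189) / [(189 + 133)/2] = -56/161 = -0.347826…
Arc Ed = %ΔQ / %ΔP = (35820/42670) / (-56/161) = -2.4134…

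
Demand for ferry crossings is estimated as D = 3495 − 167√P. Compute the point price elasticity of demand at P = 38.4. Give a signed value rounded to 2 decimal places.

dD/dP = −167/(2√P) = -13.4748. At P = 38.4, D = 2460.14.
Ed = (dD/dP)·(P/D) = (-13.4748) × (38.4/2460.14) = -0.2103…

-0.21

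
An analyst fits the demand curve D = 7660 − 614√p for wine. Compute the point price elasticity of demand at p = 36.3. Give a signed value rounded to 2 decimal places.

-0.47

dD/dp = −614/(2√p) = -50.9548. At p = 36.3, D = 3960.68.
Ed = (dD/dp)·(p/D) = (-50.9548) × (36.3/3960.68) = -0.4670…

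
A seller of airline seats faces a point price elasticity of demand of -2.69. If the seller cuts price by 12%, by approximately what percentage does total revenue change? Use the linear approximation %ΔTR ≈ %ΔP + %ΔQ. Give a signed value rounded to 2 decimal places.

%ΔQ ≈ Ed × %ΔP = (-2.69) × (-12%) = +32.2800%
%ΔTR ≈ %ΔP + %ΔQ = (-12%) + (+32.2800%) = +20.2800%

+20.28%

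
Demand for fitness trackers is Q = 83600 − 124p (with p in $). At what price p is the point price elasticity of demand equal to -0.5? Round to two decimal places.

224.73

Ed = −124p/(83600 − 124p). Set this equal to -0.5:
124p = 0.5·(83600 − 124p) ⇒ 124p(1 + 0.5) = 0.5·83600
p = 0.5·83600 / (124·1.5) = 224.7311…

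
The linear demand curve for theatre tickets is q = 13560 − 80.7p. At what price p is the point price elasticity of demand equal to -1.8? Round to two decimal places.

108.02

Ed = −80.7p/(13560 − 80.7p). Set this equal to -1.8:
80.7p = 1.8·(13560 − 80.7p) ⇒ 80.7p(1 + 1.8) = 1.8·13560
p = 1.8·13560 / (80.7·2.8) = 108.0191…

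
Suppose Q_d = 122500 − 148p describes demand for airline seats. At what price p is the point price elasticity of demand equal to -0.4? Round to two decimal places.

236.49

Ed = −148p/(122500 − 148p). Set this equal to -0.4:
148p = 0.4·(122500 − 148p) ⇒ 148p(1 + 0.4) = 0.4·122500
p = 0.4·122500 / (148·1.4) = 236.4864…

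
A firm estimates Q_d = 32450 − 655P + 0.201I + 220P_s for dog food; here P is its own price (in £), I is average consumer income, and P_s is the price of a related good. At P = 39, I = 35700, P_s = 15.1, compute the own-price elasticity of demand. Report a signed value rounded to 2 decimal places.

At the given values, Q_d = 32450 − 655(39) + 0.201(35700) + 220(15.1) = 17402.7.
∂Q_d/∂P = −655.
E = (-655) × (39/17402.7) = -1.4678…

-1.47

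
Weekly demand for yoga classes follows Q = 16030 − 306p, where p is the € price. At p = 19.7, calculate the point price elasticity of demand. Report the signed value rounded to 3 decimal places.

-0.603

dQ/dp = −306. At p = 19.7, Q = 16030 − 306(19.7) = 10001.8.
Ed = (dQ/dp)·(p/Q) = −306 × (19.7/10001.8) = -0.60271…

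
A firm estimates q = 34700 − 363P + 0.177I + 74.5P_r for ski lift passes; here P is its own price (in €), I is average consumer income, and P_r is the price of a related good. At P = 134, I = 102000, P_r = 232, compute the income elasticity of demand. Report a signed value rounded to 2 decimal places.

At the given values, q = 34700 − 363(134) + 0.177(102000) + 74.5(232) = 21396.
∂q/∂I = 0.177.
E = (0.177) × (102000/21396) = 0.8438…

0.84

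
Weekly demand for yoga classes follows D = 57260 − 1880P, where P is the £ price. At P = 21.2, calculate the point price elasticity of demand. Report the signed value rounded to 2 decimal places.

dD/dP = −1880. At P = 21.2, D = 57260 − 1880(21.2) = 17404.
Ed = (dD/dP)·(P/D) = −1880 × (21.2/17404) = -2.2900…

-2.29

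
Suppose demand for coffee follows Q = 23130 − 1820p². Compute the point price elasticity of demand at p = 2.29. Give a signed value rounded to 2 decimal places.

dQ/dp = −2·1820·p = -8335.6. At p = 2.29, Q = 13585.738.
Ed = (dQ/dp)·(p/Q) = (-8335.6) × (2.29/13585.738) = -1.4050…

-1.41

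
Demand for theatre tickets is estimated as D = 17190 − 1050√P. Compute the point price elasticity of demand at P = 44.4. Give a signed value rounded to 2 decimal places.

dD/dP = −1050/(2√P) = -78.7894. At P = 44.4, D = 10193.5.
Ed = (dD/dP)·(P/D) = (-78.7894) × (44.4/10193.5) = -0.3431…

-0.34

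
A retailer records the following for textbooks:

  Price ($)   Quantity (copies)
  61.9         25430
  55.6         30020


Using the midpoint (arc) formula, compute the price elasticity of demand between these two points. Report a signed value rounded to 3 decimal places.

%ΔQ = (30020 − 25430) / [(25430 + 30020)/2] = 4590/27725 = 0.165554…
%ΔP = (55.6 − 61.9) / [(61.9 + 55.6)/2] = -6.3/58.75 = -0.107234…
Arc Ed = %ΔQ / %ΔP = (4590/27725) / (-6.3/58.75) = -1.54386…

-1.544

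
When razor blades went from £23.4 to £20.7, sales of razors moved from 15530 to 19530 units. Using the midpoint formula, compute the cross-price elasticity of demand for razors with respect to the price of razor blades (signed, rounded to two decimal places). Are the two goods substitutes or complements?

-1.86; complements

%ΔQ_{razors} = (19530 − 15530)/avg = 4000/17530 = 0.228180…
%ΔP_{razor blades} = (20.7 − 23.4)/avg = -2.7/22.05 = -0.122448…
E_cross = (4000/17530) / (-2.7/22.05) = -1.8634…
E_cross < 0 ⇒ the goods are complements.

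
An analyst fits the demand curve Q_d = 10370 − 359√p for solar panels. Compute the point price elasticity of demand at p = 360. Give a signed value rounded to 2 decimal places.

dQ_d/dp = −359/(2√p) = -9.46048. At p = 360, Q_d = 3558.45.
Ed = (dQ_d/dp)·(p/Q_d) = (-9.46048) × (360/3558.45) = -0.9570…

-0.96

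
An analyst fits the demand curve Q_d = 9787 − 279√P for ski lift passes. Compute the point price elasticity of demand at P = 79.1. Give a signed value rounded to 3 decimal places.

-0.170

dQ_d/dP = −279/(2√P) = -15.6851. At P = 79.1, Q_d = 7305.62.
Ed = (dQ_d/dP)·(P/Q_d) = (-15.6851) × (79.1/7305.62) = -0.16982…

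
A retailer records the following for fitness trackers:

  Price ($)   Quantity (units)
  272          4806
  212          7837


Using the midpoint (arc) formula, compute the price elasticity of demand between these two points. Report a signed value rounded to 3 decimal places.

-1.934

%ΔQ = (7837 − 4806) / [(4806 + 7837)/2] = 3031/6321.5 = 0.479474…
%ΔP = (212 − 272) / [(272 + 212)/2] = -60/242 = -0.247933…
Arc Ed = %ΔQ / %ΔP = (3031/6321.5) / (-60/242) = -1.93388…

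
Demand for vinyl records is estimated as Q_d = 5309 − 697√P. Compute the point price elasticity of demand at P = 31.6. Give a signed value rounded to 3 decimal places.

dQ_d/dP = −697/(2√P) = -61.9954. At P = 31.6, Q_d = 1390.89.
Ed = (dQ_d/dP)·(P/Q_d) = (-61.9954) × (31.6/1390.89) = -1.40848…

-1.408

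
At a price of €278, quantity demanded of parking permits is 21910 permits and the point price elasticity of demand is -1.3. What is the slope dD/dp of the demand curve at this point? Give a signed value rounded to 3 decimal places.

-102.457

Ed = (dD/dp)·(p/D) ⇒ dD/dp = Ed·D/p = (-1.3)·21910/278 = -102.45683…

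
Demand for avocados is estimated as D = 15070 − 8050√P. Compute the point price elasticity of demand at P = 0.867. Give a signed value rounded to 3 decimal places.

dD/dP = −8050/(2√P) = -4322.71. At P = 0.867, D = 7574.42.
Ed = (dD/dP)·(P/D) = (-4322.71) × (0.867/7574.42) = -0.49479…

-0.495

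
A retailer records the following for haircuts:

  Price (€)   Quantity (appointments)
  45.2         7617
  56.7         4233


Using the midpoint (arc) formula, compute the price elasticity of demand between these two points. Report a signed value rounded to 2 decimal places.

-2.53

%ΔQ = (4233 − 7617) / [(7617 + 4233)/2] = -3384/5925 = -0.571139…
%ΔP = (56.7 − 45.2) / [(45.2 + 56.7)/2] = 11.5/50.95 = 0.225711…
Arc Ed = %ΔQ / %ΔP = (-3384/5925) / (11.5/50.95) = -2.5303…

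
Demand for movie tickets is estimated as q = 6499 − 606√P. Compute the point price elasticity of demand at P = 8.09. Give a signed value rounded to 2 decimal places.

dq/dP = −606/(2√P) = -106.529. At P = 8.09, q = 4775.36.
Ed = (dq/dP)·(P/q) = (-106.529) × (8.09/4775.36) = -0.1804…

-0.18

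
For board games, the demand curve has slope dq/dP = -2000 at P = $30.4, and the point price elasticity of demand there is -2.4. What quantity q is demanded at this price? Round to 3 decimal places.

25333.333

Ed = (dq/dP)·(P/q) ⇒ q = (dq/dP)·P/Ed = (-2000)·30.4/(-2.4) = 25333.33333…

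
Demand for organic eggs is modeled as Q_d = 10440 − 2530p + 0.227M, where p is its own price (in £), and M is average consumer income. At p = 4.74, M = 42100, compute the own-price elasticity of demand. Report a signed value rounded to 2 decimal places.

-1.50

At the given values, Q_d = 10440 − 2530(4.74) + 0.227(42100) = 8004.5.
∂Q_d/∂p = −2530.
E = (-2530) × (4.74/8004.5) = -1.4981…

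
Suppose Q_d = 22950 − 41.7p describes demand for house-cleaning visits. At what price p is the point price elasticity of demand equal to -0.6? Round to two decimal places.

Ed = −41.7p/(22950 − 41.7p). Set this equal to -0.6:
41.7p = 0.6·(22950 − 41.7p) ⇒ 41.7p(1 + 0.6) = 0.6·22950
p = 0.6·22950 / (41.7·1.6) = 206.3848…

206.38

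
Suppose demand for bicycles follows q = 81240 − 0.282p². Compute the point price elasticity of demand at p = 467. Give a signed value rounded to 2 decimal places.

dq/dp = −2·0.282·p = -263.388. At p = 467, q = 19738.902.
Ed = (dq/dp)·(p/q) = (-263.388) × (467/19738.902) = -6.2314…

-6.23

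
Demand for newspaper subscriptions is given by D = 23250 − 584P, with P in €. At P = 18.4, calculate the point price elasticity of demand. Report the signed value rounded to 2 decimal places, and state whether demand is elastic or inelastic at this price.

-0.86; inelastic

dD/dP = −584. At P = 18.4, D = 23250 − 584(18.4) = 12504.4.
Ed = (dD/dP)·(P/D) = −584 × (18.4/12504.4) = -0.8593…
|Ed| = 0.86 < 1, so demand is inelastic.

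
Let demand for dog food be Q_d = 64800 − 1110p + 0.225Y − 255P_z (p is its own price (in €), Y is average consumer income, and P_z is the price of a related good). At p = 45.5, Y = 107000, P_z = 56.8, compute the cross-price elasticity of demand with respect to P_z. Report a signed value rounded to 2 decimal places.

At the given values, Q_d = 64800 − 1110(45.5) + 0.225(107000) − 255(56.8) = 23886.
∂Q_d/∂P_z = -255.
E = (-255) × (56.8/23886) = -0.6063…

-0.61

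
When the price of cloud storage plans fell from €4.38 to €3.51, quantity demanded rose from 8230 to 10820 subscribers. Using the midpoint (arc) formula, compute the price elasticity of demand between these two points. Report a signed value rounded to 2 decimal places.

%ΔQ = (10820 − 8230) / [(8230 + 10820)/2] = 2590/9525 = 0.271916…
%ΔP = (3.51 − 4.38) / [(4.38 + 3.51)/2] = -0.87/3.945 = -0.220532…
Arc Ed = %ΔQ / %ΔP = (2590/9525) / (-0.87/3.945) = -1.2329…

-1.23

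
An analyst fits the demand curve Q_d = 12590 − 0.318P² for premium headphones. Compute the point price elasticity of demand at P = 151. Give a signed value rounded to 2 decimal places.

dQ_d/dP = −2·0.318·P = -96.036. At P = 151, Q_d = 5339.282.
Ed = (dQ_d/dP)·(P/Q_d) = (-96.036) × (151/5339.282) = -2.7159…

-2.72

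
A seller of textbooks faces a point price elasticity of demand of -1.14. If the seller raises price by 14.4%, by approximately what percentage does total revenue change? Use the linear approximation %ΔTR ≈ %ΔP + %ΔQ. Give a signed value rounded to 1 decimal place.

%ΔQ ≈ Ed × %ΔP = (-1.14) × (+14.4%) = -16.4160%
%ΔTR ≈ %ΔP + %ΔQ = (+14.4%) + (-16.4160%) = -2.0160%

-2.0%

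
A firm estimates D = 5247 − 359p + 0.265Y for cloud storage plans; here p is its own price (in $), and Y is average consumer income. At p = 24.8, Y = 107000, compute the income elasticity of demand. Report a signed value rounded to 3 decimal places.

At the given values, D = 5247 − 359(24.8) + 0.265(107000) = 24698.8.
∂D/∂Y = 0.265.
E = (0.265) × (107000/24698.8) = 1.14803…

1.148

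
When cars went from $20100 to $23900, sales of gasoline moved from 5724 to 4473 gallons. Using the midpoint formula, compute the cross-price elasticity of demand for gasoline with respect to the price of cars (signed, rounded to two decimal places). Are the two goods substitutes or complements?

-1.42; complements

%ΔQ_{gasoline} = (4473 − 5724)/avg = -1251/5098.5 = -0.245366…
%ΔP_{cars} = (23900 − 20100)/avg = 3800/22000 = 0.172727…
E_cross = (-1251/5098.5) / (3800/22000) = -1.4205…
E_cross < 0 ⇒ the goods are complements.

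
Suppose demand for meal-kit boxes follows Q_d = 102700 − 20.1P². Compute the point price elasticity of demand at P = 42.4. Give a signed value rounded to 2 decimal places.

dQ_d/dP = −2·20.1·P = -1704.48. At P = 42.4, Q_d = 66565.024.
Ed = (dQ_d/dP)·(P/Q_d) = (-1704.48) × (42.4/66565.024) = -1.0857…

-1.09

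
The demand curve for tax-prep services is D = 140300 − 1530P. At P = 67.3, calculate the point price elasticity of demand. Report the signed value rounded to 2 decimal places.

-2.76

dD/dP = −1530. At P = 67.3, D = 140300 − 1530(67.3) = 37331.
Ed = (dD/dP)·(P/D) = −1530 × (67.3/37331) = -2.7582…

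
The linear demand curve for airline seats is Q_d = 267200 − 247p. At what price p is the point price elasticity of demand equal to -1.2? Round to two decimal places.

Ed = −247p/(267200 − 247p). Set this equal to -1.2:
247p = 1.2·(267200 − 247p) ⇒ 247p(1 + 1.2) = 1.2·267200
p = 1.2·267200 / (247·2.2) = 590.0625…

590.06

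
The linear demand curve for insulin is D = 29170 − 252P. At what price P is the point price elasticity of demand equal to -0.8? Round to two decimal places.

51.45

Ed = −252P/(29170 − 252P). Set this equal to -0.8:
252P = 0.8·(29170 − 252P) ⇒ 252P(1 + 0.8) = 0.8·29170
P = 0.8·29170 / (252·1.8) = 51.4462…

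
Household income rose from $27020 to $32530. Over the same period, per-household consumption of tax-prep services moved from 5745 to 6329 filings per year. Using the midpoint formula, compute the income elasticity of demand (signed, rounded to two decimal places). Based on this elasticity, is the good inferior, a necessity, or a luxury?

%ΔQ = (6329 − 5745)/[( 5745 + 6329)/2] = 584/6037 = 0.096736…
%ΔIncome = (32530 − 27020)/[( 27020 + 32530)/2] = 5510/29775 = 0.185054…
E_income = (584/6037) / (5510/29775) = 0.5227…
0 < E_income < 1 ⇒ normal good, necessity.

0.52; necessity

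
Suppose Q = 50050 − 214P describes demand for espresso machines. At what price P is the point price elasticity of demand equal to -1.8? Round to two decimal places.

Ed = −214P/(50050 − 214P). Set this equal to -1.8:
214P = 1.8·(50050 − 214P) ⇒ 214P(1 + 1.8) = 1.8·50050
P = 1.8·50050 / (214·2.8) = 150.3504…

150.35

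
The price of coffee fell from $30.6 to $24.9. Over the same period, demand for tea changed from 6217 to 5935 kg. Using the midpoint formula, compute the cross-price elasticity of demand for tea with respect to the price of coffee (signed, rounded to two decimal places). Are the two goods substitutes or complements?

%ΔQ_{tea} = (5935 − 6217)/avg = -282/6076 = -0.046412…
%ΔP_{coffee} = (24.9 − 30.6)/avg = -5.7/27.75 = -0.205405…
E_cross = (-282/6076) / (-5.7/27.75) = 0.2259…
E_cross > 0 ⇒ the goods are substitutes.

0.23; substitutes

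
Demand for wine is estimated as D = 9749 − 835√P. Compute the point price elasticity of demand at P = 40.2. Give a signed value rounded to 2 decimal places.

dD/dP = −835/(2√P) = -65.8481. At P = 40.2, D = 4454.81.
Ed = (dD/dP)·(P/D) = (-65.8481) × (40.2/4454.81) = -0.5942…

-0.59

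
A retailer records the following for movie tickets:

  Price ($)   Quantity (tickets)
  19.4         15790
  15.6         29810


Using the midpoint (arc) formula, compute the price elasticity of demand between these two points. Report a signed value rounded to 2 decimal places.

-2.83

%ΔQ = (29810 − 15790) / [(15790 + 29810)/2] = 14020/22800 = 0.614912…
%ΔP = (15.6 − 19.4) / [(19.4 + 15.6)/2] = -3.8/17.5 = -0.217142…
Arc Ed = %ΔQ / %ΔP = (14020/22800) / (-3.8/17.5) = -2.8318…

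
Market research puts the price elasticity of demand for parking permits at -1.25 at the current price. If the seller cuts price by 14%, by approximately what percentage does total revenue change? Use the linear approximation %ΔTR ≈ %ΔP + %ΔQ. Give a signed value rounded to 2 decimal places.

+3.50%

%ΔQ ≈ Ed × %ΔP = (-1.25) × (-14%) = +17.5000%
%ΔTR ≈ %ΔP + %ΔQ = (-14%) + (+17.5000%) = +3.5000%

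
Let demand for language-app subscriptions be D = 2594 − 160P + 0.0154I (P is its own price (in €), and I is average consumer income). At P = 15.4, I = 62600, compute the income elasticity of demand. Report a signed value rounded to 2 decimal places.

0.88

At the given values, D = 2594 − 160(15.4) + 0.0154(62600) = 1094.04.
∂D/∂I = 0.0154.
E = (0.0154) × (62600/1094.04) = 0.8811…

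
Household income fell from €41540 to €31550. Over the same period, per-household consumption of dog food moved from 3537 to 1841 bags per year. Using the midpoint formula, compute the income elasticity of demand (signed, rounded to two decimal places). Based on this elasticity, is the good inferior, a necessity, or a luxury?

%ΔQ = (1841 − 3537)/[( 3537 + 1841)/2] = -1696/2689 = -0.630717…
%ΔIncome = (31550 − 41540)/[( 41540 + 31550)/2] = -9990/36545 = -0.273361…
E_income = (-1696/2689) / (-9990/36545) = 2.3072…
E_income > 1 ⇒ normal good, luxury.

2.31; luxury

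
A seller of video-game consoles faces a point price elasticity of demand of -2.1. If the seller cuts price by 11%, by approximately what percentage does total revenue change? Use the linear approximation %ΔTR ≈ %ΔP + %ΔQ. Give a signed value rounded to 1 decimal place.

+12.1%

%ΔQ ≈ Ed × %ΔP = (-2.1) × (-11%) = +23.1000%
%ΔTR ≈ %ΔP + %ΔQ = (-11%) + (+23.1000%) = +12.1000%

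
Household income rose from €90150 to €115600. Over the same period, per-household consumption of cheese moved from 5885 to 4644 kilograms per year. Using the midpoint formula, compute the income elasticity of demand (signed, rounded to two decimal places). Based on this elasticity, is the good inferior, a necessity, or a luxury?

%ΔQ = (4644 − 5885)/[( 5885 + 4644)/2] = -1241/5264.5 = -0.235729…
%ΔIncome = (115600 − 90150)/[( 90150 + 115600)/2] = 25450/102875 = 0.247387…
E_income = (-1241/5264.5) / (25450/102875) = -0.9528…
E_income < 0 ⇒ inferior good.

-0.95; inferior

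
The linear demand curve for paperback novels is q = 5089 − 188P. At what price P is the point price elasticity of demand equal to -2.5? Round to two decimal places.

19.34

Ed = −188P/(5089 − 188P). Set this equal to -2.5:
188P = 2.5·(5089 − 188P) ⇒ 188P(1 + 2.5) = 2.5·5089
P = 2.5·5089 / (188·3.5) = 19.3351…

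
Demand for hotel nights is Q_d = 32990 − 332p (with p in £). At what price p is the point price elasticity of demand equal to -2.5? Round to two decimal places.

70.98

Ed = −332p/(32990 − 332p). Set this equal to -2.5:
332p = 2.5·(32990 − 332p) ⇒ 332p(1 + 2.5) = 2.5·32990
p = 2.5·32990 / (332·3.5) = 70.9767…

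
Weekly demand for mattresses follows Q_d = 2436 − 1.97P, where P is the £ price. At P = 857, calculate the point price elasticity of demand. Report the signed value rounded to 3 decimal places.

-2.258

dQ_d/dP = −1.97. At P = 857, Q_d = 2436 − 1.97(857) = 747.71.
Ed = (dQ_d/dP)·(P/Q_d) = −1.97 × (857/747.71) = -2.25794…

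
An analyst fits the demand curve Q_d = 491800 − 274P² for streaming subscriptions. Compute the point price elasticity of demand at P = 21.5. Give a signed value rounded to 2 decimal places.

-0.69

dQ_d/dP = −2·274·P = -11782. At P = 21.5, Q_d = 365143.5.
Ed = (dQ_d/dP)·(P/Q_d) = (-11782) × (21.5/365143.5) = -0.6937…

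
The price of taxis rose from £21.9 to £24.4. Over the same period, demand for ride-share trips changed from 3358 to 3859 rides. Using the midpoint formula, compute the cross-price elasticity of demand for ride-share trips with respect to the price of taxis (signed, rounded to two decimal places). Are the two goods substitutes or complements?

1.29; substitutes

%ΔQ_{ride-share trips} = (3859 − 3358)/avg = 501/3608.5 = 0.138838…
%ΔP_{taxis} = (24.4 − 21.9)/avg = 2.5/23.15 = 0.107991…
E_cross = (501/3608.5) / (2.5/23.15) = 1.2856…
E_cross > 0 ⇒ the goods are substitutes.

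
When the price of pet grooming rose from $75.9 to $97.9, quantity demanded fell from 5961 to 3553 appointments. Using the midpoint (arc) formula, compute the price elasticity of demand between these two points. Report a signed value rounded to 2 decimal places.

%ΔQ = (3553 − 5961) / [(5961 + 3553)/2] = -2408/4757 = -0.506201…
%ΔP = (97.9 − 75.9) / [(75.9 + 97.9)/2] = 22/86.9 = 0.253164…
Arc Ed = %ΔQ / %ΔP = (-2408/4757) / (22/86.9) = -1.9994…

-2.00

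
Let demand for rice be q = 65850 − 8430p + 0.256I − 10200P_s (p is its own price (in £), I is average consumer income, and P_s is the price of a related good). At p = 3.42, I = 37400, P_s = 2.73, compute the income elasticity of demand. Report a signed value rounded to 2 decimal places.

At the given values, q = 65850 − 8430(3.42) + 0.256(37400) − 10200(2.73) = 18747.8.
∂q/∂I = 0.256.
E = (0.256) × (37400/18747.8) = 0.5106…

0.51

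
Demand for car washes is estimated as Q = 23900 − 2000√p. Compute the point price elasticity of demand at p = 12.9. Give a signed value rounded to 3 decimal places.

-0.215

dQ/dp = −2000/(2√p) = -278.423. At p = 12.9, Q = 16716.7.
Ed = (dQ/dp)·(p/Q) = (-278.423) × (12.9/16716.7) = -0.21485…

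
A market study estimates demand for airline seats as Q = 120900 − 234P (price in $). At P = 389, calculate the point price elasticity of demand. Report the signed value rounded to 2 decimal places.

dQ/dP = −234. At P = 389, Q = 120900 − 234(389) = 29874.
Ed = (dQ/dP)·(P/Q) = −234 × (389/29874) = -3.0469…

-3.05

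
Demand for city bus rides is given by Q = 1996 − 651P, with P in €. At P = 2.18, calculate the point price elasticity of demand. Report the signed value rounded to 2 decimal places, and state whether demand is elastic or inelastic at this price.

dQ/dP = −651. At P = 2.18, Q = 1996 − 651(2.18) = 576.82.
Ed = (dQ/dP)·(P/Q) = −651 × (2.18/576.82) = -2.4603…
|Ed| = 2.46 > 1, so demand is elastic.

-2.46; elastic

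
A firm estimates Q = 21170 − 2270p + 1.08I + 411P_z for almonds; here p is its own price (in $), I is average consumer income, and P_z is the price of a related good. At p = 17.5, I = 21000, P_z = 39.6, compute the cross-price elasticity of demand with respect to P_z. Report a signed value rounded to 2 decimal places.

0.80

At the given values, Q = 21170 − 2270(17.5) + 1.08(21000) + 411(39.6) = 20400.6.
∂Q/∂P_z = 411.
E = (411) × (39.6/20400.6) = 0.7978…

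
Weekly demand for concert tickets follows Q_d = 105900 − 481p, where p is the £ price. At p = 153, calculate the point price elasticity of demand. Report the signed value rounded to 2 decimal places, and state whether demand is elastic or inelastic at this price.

-2.28; elastic

dQ_d/dp = −481. At p = 153, Q_d = 105900 − 481(153) = 32307.
Ed = (dQ_d/dp)·(p/Q_d) = −481 × (153/32307) = -2.2779…
|Ed| = 2.28 > 1, so demand is elastic.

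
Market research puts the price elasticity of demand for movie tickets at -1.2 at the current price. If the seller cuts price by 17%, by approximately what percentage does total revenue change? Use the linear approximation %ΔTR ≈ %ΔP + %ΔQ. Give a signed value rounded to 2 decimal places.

%ΔQ ≈ Ed × %ΔP = (-1.2) × (-17%) = +20.4000%
%ΔTR ≈ %ΔP + %ΔQ = (-17%) + (+20.4000%) = +3.4000%

+3.40%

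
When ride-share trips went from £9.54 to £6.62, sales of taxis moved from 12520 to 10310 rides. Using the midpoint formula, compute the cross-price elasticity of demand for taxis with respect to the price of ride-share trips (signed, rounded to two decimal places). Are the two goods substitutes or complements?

%ΔQ_{taxis} = (10310 − 12520)/avg = -2210/11415 = -0.193604…
%ΔP_{ride-share trips} = (6.62 − 9.54)/avg = -2.92/8.08 = -0.361386…
E_cross = (-2210/11415) / (-2.92/8.08) = 0.5357…
E_cross > 0 ⇒ the goods are substitutes.

0.54; substitutes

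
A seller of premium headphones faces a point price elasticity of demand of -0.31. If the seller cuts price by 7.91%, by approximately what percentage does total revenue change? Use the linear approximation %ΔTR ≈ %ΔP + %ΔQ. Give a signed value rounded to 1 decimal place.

-5.5%

%ΔQ ≈ Ed × %ΔP = (-0.31) × (-7.91%) = +2.4521%
%ΔTR ≈ %ΔP + %ΔQ = (-7.91%) + (+2.4521%) = -5.4579%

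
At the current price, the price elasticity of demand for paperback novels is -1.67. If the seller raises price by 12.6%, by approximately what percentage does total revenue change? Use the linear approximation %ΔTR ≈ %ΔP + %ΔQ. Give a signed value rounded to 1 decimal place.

%ΔQ ≈ Ed × %ΔP = (-1.67) × (+12.6%) = -21.0420%
%ΔTR ≈ %ΔP + %ΔQ = (+12.6%) + (-21.0420%) = -8.4420%

-8.4%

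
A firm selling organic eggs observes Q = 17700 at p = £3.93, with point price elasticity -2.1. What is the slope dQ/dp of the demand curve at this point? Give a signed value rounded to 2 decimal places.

Ed = (dQ/dp)·(p/Q) ⇒ dQ/dp = Ed·Q/p = (-2.1)·17700/3.93 = -9458.0152…

-9458.02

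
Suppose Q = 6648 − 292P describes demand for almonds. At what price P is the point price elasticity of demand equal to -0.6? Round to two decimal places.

8.54

Ed = −292P/(6648 − 292P). Set this equal to -0.6:
292P = 0.6·(6648 − 292P) ⇒ 292P(1 + 0.6) = 0.6·6648
P = 0.6·6648 / (292·1.6) = 8.5376…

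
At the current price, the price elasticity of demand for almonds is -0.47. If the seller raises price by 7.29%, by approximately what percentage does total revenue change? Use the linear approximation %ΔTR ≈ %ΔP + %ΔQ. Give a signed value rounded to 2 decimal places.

+3.86%

%ΔQ ≈ Ed × %ΔP = (-0.47) × (+7.29%) = -3.4263%
%ΔTR ≈ %ΔP + %ΔQ = (+7.29%) + (-3.4263%) = +3.8637%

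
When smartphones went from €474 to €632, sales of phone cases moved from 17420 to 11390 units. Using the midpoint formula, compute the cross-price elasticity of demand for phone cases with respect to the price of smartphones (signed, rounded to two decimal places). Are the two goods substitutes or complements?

%ΔQ_{phone cases} = (11390 − 17420)/avg = -6030/14405 = -0.418604…
%ΔP_{smartphones} = (632 − 474)/avg = 158/553 = 0.285714…
E_cross = (-6030/14405) / (158/553) = -1.4651…
E_cross < 0 ⇒ the goods are complements.

-1.47; complements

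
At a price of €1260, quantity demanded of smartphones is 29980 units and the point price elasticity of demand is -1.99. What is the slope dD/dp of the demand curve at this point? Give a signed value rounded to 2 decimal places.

Ed = (dD/dp)·(p/D) ⇒ dD/dp = Ed·D/p = (-1.99)·29980/1260 = -47.3493…

-47.35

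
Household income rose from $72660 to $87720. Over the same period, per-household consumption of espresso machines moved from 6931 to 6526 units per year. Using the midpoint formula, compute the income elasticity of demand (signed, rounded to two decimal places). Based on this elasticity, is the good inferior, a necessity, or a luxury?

%ΔQ = (6526 − 6931)/[( 6931 + 6526)/2] = -405/6728.5 = -0.060191…
%ΔIncome = (87720 − 72660)/[( 72660 + 87720)/2] = 15060/80190 = 0.187803…
E_income = (-405/6728.5) / (15060/80190) = -0.3205…
E_income < 0 ⇒ inferior good.

-0.32; inferior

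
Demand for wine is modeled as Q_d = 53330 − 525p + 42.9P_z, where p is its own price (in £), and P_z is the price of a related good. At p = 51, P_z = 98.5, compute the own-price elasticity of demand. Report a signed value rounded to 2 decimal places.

-0.87

At the given values, Q_d = 53330 − 525(51) + 42.9(98.5) = 30780.65.
∂Q_d/∂p = −525.
E = (-525) × (51/30780.65) = -0.8698…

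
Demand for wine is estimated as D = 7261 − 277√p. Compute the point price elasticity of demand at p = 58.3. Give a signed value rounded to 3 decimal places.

-0.206

dD/dp = −277/(2√p) = -18.1391. At p = 58.3, D = 5145.98.
Ed = (dD/dp)·(p/D) = (-18.1391) × (58.3/5145.98) = -0.20550…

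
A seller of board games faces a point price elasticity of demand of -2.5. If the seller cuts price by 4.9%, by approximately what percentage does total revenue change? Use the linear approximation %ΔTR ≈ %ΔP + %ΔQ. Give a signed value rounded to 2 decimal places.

%ΔQ ≈ Ed × %ΔP = (-2.5) × (-4.9%) = +12.2500%
%ΔTR ≈ %ΔP + %ΔQ = (-4.9%) + (+12.2500%) = +7.3500%

+7.35%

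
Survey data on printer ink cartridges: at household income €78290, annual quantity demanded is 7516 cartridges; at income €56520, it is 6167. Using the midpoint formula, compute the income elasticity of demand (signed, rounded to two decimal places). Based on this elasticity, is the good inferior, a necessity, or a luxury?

0.61; necessity

%ΔQ = (6167 − 7516)/[( 7516 + 6167)/2] = -1349/6841.5 = -0.197178…
%ΔIncome = (56520 − 78290)/[( 78290 + 56520)/2] = -21770/67405 = -0.322973…
E_income = (-1349/6841.5) / (-21770/67405) = 0.6105…
0 < E_income < 1 ⇒ normal good, necessity.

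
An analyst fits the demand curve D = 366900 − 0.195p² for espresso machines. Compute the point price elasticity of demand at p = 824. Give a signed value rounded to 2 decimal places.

-1.13

dD/dp = −2·0.195·p = -321.36. At p = 824, D = 234499.68.
Ed = (dD/dp)·(p/D) = (-321.36) × (824/234499.68) = -1.1292…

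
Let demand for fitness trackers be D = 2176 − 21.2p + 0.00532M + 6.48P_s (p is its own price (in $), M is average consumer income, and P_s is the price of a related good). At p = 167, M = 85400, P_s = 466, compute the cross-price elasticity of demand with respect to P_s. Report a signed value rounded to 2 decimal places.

1.43

At the given values, D = 2176 − 21.2(167) + 0.00532(85400) + 6.48(466) = 2109.608.
∂D/∂P_s = 6.48.
E = (6.48) × (466/2109.608) = 1.4313…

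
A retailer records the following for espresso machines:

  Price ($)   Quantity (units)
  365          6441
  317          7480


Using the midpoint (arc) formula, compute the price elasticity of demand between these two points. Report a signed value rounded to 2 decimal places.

%ΔQ = (7480 − 6441) / [(6441 + 7480)/2] = 1039/6960.5 = 0.149270…
%ΔP = (317 − 365) / [(365 + 317)/2] = -48/341 = -0.140762…
Arc Ed = %ΔQ / %ΔP = (1039/6960.5) / (-48/341) = -1.0604…

-1.06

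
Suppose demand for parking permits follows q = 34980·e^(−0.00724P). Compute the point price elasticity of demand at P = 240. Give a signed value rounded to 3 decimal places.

-1.738

dq/dP = −0.00724·q = -44.5583. At P = 240, q = 6154.46.
Ed = (dq/dP)·(P/q) = (-44.5583) × (240/6154.46) = -1.7376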